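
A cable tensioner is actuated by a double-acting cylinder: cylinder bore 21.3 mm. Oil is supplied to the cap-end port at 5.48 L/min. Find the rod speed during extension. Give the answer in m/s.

Cap-side area A_cap = π/4 × (21.3 mm)² = 356.3 mm^2
v = Q / A

v ≈ 0.256 m/s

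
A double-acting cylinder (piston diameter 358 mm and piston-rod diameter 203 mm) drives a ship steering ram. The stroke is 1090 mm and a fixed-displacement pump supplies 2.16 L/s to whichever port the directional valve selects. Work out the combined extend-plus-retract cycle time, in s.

t ≈ 85.3 s

Cap-side area A_cap = π/4 × (358 mm)² = 1.007e5 mm^2
Rod-side annular area A_ann = π/4 × (358² − 203²) = 68290 mm^2
t_ext = A_cap·L/Q = 50.80 s
t_ret = A_ann·L/Q = 34.46 s
t_cycle = t_ext + t_ret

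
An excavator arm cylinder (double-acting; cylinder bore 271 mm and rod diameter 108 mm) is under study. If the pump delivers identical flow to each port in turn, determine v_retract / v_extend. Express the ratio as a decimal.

v_ret/v_ext ≈ 1.19

Cap-side area A_cap = π/4 × (271 mm)² = 57680 mm^2
Rod-side annular area A_ann = π/4 × (271² − 108²) = 48520 mm^2
For equal Q, v ∝ 1/A, so v_ret/v_ext = A_cap/A_ann.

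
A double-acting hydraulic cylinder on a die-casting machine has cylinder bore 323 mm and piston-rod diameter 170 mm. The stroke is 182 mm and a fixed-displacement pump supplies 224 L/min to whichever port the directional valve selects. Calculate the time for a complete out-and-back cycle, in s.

Cap-side area A_cap = π/4 × (323 mm)² = 81940 mm^2
Rod-side annular area A_ann = π/4 × (323² − 170²) = 59240 mm^2
t_ext = A_cap·L/Q = 3.995 s
t_ret = A_ann·L/Q = 2.888 s
t_cycle = t_ext + t_ret

t ≈ 6.88 s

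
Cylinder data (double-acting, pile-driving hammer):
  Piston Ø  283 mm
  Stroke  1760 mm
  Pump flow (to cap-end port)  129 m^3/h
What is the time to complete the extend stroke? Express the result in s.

t ≈ 3.09 s

Cap-side area A_cap = π/4 × (283 mm)² = 62900 mm^2
Swept volume V = A × L; t = V / Q = A·L / Q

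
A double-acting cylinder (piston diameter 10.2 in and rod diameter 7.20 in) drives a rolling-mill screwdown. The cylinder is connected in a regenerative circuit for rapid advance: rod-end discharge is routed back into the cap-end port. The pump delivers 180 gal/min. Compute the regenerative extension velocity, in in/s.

v ≈ 17.0 in/s

In regeneration the rod-end outflow joins the pump flow into the cap end, so the net volume the pump must supply per unit advance equals the rod cross-section area.
Rod cross-section A_rod = π/4 × (7.20 in)² = 40.72 in^2
v = Q_pump / A_rod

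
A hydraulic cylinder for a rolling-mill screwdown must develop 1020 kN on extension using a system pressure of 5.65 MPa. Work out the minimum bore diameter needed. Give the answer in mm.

D ≈ 479 mm

Extension force acts on the full piston face: F = P × (π/4)D².
D = √(4F / (πP)) = √(4 × 1020 kN / (π × 5.65 MPa))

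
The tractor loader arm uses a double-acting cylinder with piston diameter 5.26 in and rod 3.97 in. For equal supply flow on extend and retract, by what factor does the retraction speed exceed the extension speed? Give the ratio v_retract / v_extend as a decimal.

v_ret/v_ext ≈ 2.32

Cap-side area A_cap = π/4 × (5.26 in)² = 21.73 in^2
Rod-side annular area A_ann = π/4 × (5.26² − 3.97²) = 9.352 in^2
For equal Q, v ∝ 1/A, so v_ret/v_ext = A_cap/A_ann.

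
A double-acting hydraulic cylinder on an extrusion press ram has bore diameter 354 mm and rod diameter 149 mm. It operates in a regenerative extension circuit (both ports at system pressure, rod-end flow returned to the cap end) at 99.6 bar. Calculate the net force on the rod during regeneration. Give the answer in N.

F ≈ 1.74e5 N

With equal pressure on both faces, forces on the annular region cancel; the net push is pressure × rod cross-section.
Rod cross-section A_rod = π/4 × (149 mm)² = 17440 mm^2
F = P × A_rod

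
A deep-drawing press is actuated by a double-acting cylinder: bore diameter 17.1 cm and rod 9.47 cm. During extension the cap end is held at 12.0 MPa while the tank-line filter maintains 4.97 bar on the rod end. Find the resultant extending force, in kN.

Cap-side area A_cap = π/4 × (17.1 cm)² = 229.7 cm^2
Rod-side annular area A_ann = π/4 × (17.1² − 9.47²) = 159.2 cm^2
Net thrust = P_cap·A_cap − P_rod·A_ann = 275.6 kN − 7.913 kN

F ≈ 268 kN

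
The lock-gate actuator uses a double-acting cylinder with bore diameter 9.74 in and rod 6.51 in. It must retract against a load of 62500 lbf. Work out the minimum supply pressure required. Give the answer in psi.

Rod-side annular area A_ann = π/4 × (9.74² − 6.51²) = 41.22 in^2
Retraction: pressure acts on the annular area.
P = F / A = 62500 lbf / A

P ≈ 1520 psi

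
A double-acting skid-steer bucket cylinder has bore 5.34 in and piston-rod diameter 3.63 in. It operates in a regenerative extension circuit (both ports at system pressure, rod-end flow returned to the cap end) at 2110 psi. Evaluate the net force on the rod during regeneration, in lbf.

With equal pressure on both faces, forces on the annular region cancel; the net push is pressure × rod cross-section.
Rod cross-section A_rod = π/4 × (3.63 in)² = 10.35 in^2
F = P × A_rod

F ≈ 21800 lbf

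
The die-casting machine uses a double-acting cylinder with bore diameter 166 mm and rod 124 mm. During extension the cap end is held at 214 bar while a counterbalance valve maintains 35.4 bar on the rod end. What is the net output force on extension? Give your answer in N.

Cap-side area A_cap = π/4 × (166 mm)² = 21640 mm^2
Rod-side annular area A_ann = π/4 × (166² − 124²) = 9566 mm^2
Net thrust = P_cap·A_cap − P_rod·A_ann = 4.631e5 N − 33860 N

F ≈ 4.29e5 N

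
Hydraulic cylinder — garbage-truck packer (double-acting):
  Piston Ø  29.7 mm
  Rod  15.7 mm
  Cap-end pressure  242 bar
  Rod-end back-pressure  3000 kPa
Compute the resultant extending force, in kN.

Cap-side area A_cap = π/4 × (29.7 mm)² = 692.8 mm^2
Rod-side annular area A_ann = π/4 × (29.7² − 15.7²) = 499.2 mm^2
Net thrust = P_cap·A_cap − P_rod·A_ann = 16.77 kN − 1.498 kN

F ≈ 15.3 kN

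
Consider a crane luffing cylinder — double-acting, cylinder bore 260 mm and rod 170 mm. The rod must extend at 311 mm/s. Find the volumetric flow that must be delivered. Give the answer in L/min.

Cap-side area A_cap = π/4 × (260 mm)² = 53090 mm^2
Q = A × v

Q ≈ 991 L/min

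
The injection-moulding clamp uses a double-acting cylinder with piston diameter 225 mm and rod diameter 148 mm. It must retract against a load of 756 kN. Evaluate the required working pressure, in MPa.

P ≈ 33.5 MPa

Rod-side annular area A_ann = π/4 × (225² − 148²) = 22560 mm^2
Retraction: pressure acts on the annular area.
P = F / A = 756 kN / A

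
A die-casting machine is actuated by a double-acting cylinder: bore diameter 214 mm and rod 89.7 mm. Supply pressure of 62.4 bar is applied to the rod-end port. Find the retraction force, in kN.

Rod-side annular area A_ann = π/4 × (214² − 89.7²) = 29650 mm^2
On retraction the pressure acts on the annular area (bore minus rod).
F = P × A_ann

F ≈ 185 kN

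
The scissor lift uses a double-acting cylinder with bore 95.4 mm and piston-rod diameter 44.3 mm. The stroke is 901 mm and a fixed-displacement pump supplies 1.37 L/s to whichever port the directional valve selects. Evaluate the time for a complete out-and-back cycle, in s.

t ≈ 8.39 s

Cap-side area A_cap = π/4 × (95.4 mm)² = 7148 mm^2
Rod-side annular area A_ann = π/4 × (95.4² − 44.3²) = 5607 mm^2
t_ext = A_cap·L/Q = 4.701 s
t_ret = A_ann·L/Q = 3.687 s
t_cycle = t_ext + t_ret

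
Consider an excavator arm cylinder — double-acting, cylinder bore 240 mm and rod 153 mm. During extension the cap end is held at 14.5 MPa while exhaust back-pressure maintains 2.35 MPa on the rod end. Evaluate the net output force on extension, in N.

Cap-side area A_cap = π/4 × (240 mm)² = 45240 mm^2
Rod-side annular area A_ann = π/4 × (240² − 153²) = 26850 mm^2
Net thrust = P_cap·A_cap − P_rod·A_ann = 6.560e5 N − 63110 N

F ≈ 5.93e5 N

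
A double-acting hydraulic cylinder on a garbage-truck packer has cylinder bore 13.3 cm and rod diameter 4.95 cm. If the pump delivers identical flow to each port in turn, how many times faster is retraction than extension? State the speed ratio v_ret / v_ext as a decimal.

Cap-side area A_cap = π/4 × (13.3 cm)² = 138.9 cm^2
Rod-side annular area A_ann = π/4 × (13.3² − 4.95²) = 119.7 cm^2
For equal Q, v ∝ 1/A, so v_ret/v_ext = A_cap/A_ann.

v_ret/v_ext ≈ 1.16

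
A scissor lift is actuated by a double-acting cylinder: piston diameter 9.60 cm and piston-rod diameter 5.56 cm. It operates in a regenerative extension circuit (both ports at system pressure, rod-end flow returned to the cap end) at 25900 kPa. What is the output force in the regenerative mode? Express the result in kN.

With equal pressure on both faces, forces on the annular region cancel; the net push is pressure × rod cross-section.
Rod cross-section A_rod = π/4 × (5.56 cm)² = 24.28 cm^2
F = P × A_rod

F ≈ 62.9 kN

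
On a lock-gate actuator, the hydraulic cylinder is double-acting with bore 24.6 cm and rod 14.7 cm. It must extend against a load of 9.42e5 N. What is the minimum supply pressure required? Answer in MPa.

Cap-side area A_cap = π/4 × (24.6 cm)² = 475.3 cm^2
P = F / A = 9.42e5 N / A

P ≈ 19.8 MPa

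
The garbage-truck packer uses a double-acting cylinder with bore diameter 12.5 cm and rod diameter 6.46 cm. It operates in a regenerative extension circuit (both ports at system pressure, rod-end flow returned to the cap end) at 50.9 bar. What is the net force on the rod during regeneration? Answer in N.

With equal pressure on both faces, forces on the annular region cancel; the net push is pressure × rod cross-section.
Rod cross-section A_rod = π/4 × (6.46 cm)² = 32.78 cm^2
F = P × A_rod

F ≈ 16700 N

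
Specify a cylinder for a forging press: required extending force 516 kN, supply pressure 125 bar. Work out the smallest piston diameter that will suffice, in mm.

D ≈ 229 mm

Extension force acts on the full piston face: F = P × (π/4)D².
D = √(4F / (πP)) = √(4 × 516 kN / (π × 125 bar))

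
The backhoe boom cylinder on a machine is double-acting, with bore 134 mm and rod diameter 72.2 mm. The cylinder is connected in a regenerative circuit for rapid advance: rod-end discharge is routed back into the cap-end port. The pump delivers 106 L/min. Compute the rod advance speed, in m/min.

v ≈ 25.9 m/min

In regeneration the rod-end outflow joins the pump flow into the cap end, so the net volume the pump must supply per unit advance equals the rod cross-section area.
Rod cross-section A_rod = π/4 × (72.2 mm)² = 4094 mm^2
v = Q_pump / A_rod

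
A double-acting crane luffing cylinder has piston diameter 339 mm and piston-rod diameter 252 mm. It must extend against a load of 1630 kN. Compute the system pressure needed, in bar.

P ≈ 181 bar

Cap-side area A_cap = π/4 × (339 mm)² = 90260 mm^2
P = F / A = 1630 kN / A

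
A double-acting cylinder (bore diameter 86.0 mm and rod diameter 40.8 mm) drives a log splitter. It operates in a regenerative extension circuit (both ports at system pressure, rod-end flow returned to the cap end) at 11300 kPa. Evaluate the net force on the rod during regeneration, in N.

With equal pressure on both faces, forces on the annular region cancel; the net push is pressure × rod cross-section.
Rod cross-section A_rod = π/4 × (40.8 mm)² = 1307 mm^2
F = P × A_rod

F ≈ 14800 N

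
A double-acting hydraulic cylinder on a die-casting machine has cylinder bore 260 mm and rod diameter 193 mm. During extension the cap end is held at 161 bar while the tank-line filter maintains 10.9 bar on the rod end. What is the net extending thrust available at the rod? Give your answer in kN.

F ≈ 829 kN

Cap-side area A_cap = π/4 × (260 mm)² = 53090 mm^2
Rod-side annular area A_ann = π/4 × (260² − 193²) = 23840 mm^2
Net thrust = P_cap·A_cap − P_rod·A_ann = 854.8 kN − 25.98 kN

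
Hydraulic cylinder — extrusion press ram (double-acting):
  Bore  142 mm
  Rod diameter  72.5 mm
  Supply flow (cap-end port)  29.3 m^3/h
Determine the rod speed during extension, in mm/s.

v ≈ 514 mm/s

Cap-side area A_cap = π/4 × (142 mm)² = 15840 mm^2
v = Q / A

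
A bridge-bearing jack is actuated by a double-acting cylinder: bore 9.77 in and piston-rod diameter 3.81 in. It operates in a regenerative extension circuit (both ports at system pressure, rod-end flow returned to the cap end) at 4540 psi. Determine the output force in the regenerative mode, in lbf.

F ≈ 51800 lbf

With equal pressure on both faces, forces on the annular region cancel; the net push is pressure × rod cross-section.
Rod cross-section A_rod = π/4 × (3.81 in)² = 11.40 in^2
F = P × A_rod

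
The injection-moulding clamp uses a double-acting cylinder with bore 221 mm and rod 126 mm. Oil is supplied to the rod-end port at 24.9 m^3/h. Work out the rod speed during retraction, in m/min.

v ≈ 16.0 m/min

Rod-side annular area A_ann = π/4 × (221² − 126²) = 25890 mm^2
Flow into the rod-end port fills the annular volume.
v = Q / A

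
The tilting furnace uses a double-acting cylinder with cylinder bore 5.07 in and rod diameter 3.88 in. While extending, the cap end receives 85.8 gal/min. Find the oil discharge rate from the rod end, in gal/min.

Q_out ≈ 35.6 gal/min

Cap-side area A_cap = π/4 × (5.07 in)² = 20.19 in^2
Rod-side annular area A_ann = π/4 × (5.07² − 3.88²) = 8.365 in^2
Piston speed v = Q_in/A_cap; rod-end outflow Q_out = v × A_ann = Q_in × A_ann/A_cap.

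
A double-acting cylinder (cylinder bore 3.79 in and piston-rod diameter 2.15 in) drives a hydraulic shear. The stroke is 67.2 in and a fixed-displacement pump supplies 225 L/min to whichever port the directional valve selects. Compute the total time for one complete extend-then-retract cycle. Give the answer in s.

Cap-side area A_cap = π/4 × (3.79 in)² = 11.28 in^2
Rod-side annular area A_ann = π/4 × (3.79² − 2.15²) = 7.651 in^2
t_ext = A_cap·L/Q = 3.313 s
t_ret = A_ann·L/Q = 2.247 s
t_cycle = t_ext + t_ret

t ≈ 5.56 s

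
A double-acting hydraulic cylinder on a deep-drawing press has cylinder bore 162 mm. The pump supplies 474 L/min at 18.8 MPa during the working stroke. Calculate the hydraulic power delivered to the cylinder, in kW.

Hydraulic power = P × Q

W ≈ 149 kW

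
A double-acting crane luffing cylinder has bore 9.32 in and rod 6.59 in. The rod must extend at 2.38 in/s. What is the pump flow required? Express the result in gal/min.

Q ≈ 42.2 gal/min

Cap-side area A_cap = π/4 × (9.32 in)² = 68.22 in^2
Q = A × v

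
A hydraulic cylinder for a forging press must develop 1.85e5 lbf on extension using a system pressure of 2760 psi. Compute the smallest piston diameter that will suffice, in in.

Extension force acts on the full piston face: F = P × (π/4)D².
D = √(4F / (πP)) = √(4 × 1.85e5 lbf / (π × 2760 psi))

D ≈ 9.24 in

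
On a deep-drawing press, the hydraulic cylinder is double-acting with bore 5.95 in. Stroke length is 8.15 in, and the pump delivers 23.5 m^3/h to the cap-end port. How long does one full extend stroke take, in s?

Cap-side area A_cap = π/4 × (5.95 in)² = 27.81 in^2
Swept volume V = A × L; t = V / Q = A·L / Q

t ≈ 0.569 s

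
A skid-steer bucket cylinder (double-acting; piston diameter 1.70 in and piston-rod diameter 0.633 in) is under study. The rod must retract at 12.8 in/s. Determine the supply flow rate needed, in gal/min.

Q ≈ 6.50 gal/min

Rod-side annular area A_ann = π/4 × (1.70² − 0.633²) = 1.955 in^2
Q = A × v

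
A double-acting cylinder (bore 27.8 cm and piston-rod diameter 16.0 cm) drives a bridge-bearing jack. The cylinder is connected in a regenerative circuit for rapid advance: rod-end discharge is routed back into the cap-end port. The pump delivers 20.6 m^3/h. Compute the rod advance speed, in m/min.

v ≈ 17.1 m/min

In regeneration the rod-end outflow joins the pump flow into the cap end, so the net volume the pump must supply per unit advance equals the rod cross-section area.
Rod cross-section A_rod = π/4 × (16.0 cm)² = 201.1 cm^2
v = Q_pump / A_rod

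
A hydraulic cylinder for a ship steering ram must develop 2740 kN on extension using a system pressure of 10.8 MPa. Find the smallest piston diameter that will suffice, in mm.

D ≈ 568 mm

Extension force acts on the full piston face: F = P × (π/4)D².
D = √(4F / (πP)) = √(4 × 2740 kN / (π × 10.8 MPa))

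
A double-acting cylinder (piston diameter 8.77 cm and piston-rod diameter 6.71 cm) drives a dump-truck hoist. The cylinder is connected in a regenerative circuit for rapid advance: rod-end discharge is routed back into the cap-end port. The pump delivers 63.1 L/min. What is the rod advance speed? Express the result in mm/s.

In regeneration the rod-end outflow joins the pump flow into the cap end, so the net volume the pump must supply per unit advance equals the rod cross-section area.
Rod cross-section A_rod = π/4 × (6.71 cm)² = 35.36 cm^2
v = Q_pump / A_rod

v ≈ 297 mm/s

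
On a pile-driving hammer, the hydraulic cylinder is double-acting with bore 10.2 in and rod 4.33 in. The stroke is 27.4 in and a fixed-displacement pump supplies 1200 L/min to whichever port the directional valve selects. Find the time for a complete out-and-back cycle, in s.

Cap-side area A_cap = π/4 × (10.2 in)² = 81.71 in^2
Rod-side annular area A_ann = π/4 × (10.2² − 4.33²) = 66.99 in^2
t_ext = A_cap·L/Q = 1.834 s
t_ret = A_ann·L/Q = 1.504 s
t_cycle = t_ext + t_ret

t ≈ 3.34 s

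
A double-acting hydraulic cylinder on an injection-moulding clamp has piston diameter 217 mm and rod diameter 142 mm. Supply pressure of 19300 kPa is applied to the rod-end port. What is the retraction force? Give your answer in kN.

Rod-side annular area A_ann = π/4 × (217² − 142²) = 21150 mm^2
On retraction the pressure acts on the annular area (bore minus rod).
F = P × A_ann

F ≈ 408 kN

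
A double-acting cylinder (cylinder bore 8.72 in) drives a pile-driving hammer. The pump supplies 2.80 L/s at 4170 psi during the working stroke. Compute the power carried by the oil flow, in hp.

W ≈ 108 hp

Hydraulic power = P × Q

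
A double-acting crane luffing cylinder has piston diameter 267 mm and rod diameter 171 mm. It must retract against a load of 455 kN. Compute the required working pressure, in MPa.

P ≈ 13.8 MPa

Rod-side annular area A_ann = π/4 × (267² − 171²) = 33020 mm^2
Retraction: pressure acts on the annular area.
P = F / A = 455 kN / A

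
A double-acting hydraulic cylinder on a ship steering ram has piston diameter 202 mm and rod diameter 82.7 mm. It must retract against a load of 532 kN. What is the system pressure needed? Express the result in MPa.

Rod-side annular area A_ann = π/4 × (202² − 82.7²) = 26680 mm^2
Retraction: pressure acts on the annular area.
P = F / A = 532 kN / A

P ≈ 19.9 MPa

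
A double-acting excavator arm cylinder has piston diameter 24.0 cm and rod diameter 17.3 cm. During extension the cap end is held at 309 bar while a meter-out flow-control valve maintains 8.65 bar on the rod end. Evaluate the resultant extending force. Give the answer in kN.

F ≈ 1380 kN

Cap-side area A_cap = π/4 × (24.0 cm)² = 452.4 cm^2
Rod-side annular area A_ann = π/4 × (24.0² − 17.3²) = 217.3 cm^2
Net thrust = P_cap·A_cap − P_rod·A_ann = 1398 kN − 18.80 kN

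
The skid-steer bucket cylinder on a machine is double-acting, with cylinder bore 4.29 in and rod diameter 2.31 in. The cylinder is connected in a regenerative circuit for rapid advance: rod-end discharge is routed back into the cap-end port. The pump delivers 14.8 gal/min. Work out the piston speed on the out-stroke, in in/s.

In regeneration the rod-end outflow joins the pump flow into the cap end, so the net volume the pump must supply per unit advance equals the rod cross-section area.
Rod cross-section A_rod = π/4 × (2.31 in)² = 4.191 in^2
v = Q_pump / A_rod

v ≈ 13.6 in/s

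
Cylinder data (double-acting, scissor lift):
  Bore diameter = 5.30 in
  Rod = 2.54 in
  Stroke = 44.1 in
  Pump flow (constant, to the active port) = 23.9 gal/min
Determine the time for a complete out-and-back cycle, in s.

t ≈ 18.7 s

Cap-side area A_cap = π/4 × (5.30 in)² = 22.06 in^2
Rod-side annular area A_ann = π/4 × (5.30² − 2.54²) = 16.99 in^2
t_ext = A_cap·L/Q = 10.57 s
t_ret = A_ann·L/Q = 8.145 s
t_cycle = t_ext + t_ret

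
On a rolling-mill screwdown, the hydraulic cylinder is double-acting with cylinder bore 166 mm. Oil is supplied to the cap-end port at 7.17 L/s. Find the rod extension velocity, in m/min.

v ≈ 19.9 m/min

Cap-side area A_cap = π/4 × (166 mm)² = 21640 mm^2
v = Q / A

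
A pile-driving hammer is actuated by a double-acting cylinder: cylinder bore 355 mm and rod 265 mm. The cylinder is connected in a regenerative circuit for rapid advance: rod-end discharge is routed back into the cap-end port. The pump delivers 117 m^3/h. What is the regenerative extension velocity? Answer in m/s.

In regeneration the rod-end outflow joins the pump flow into the cap end, so the net volume the pump must supply per unit advance equals the rod cross-section area.
Rod cross-section A_rod = π/4 × (265 mm)² = 55150 mm^2
v = Q_pump / A_rod

v ≈ 0.589 m/s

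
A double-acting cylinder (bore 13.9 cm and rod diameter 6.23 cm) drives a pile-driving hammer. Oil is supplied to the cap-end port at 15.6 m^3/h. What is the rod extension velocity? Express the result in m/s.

v ≈ 0.286 m/s

Cap-side area A_cap = π/4 × (13.9 cm)² = 151.7 cm^2
v = Q / A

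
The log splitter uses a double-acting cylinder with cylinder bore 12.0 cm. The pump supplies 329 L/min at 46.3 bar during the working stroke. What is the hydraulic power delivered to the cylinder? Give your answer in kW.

Hydraulic power = P × Q

W ≈ 25.4 kW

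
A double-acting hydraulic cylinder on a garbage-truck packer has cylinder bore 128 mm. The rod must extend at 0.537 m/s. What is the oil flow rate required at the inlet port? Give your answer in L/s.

Cap-side area A_cap = π/4 × (128 mm)² = 12870 mm^2
Q = A × v

Q ≈ 6.91 L/s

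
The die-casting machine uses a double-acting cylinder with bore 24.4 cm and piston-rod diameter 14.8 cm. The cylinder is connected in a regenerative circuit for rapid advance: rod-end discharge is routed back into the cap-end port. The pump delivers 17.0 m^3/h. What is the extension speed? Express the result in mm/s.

v ≈ 274 mm/s

In regeneration the rod-end outflow joins the pump flow into the cap end, so the net volume the pump must supply per unit advance equals the rod cross-section area.
Rod cross-section A_rod = π/4 × (14.8 cm)² = 172.0 cm^2
v = Q_pump / A_rod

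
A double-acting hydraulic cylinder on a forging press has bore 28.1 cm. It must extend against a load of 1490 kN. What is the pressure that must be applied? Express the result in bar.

Cap-side area A_cap = π/4 × (28.1 cm)² = 620.2 cm^2
P = F / A = 1490 kN / A

P ≈ 240 bar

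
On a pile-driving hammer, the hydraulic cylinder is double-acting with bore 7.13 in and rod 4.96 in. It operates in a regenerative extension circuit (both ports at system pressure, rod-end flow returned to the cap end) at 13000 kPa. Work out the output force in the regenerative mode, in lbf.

With equal pressure on both faces, forces on the annular region cancel; the net push is pressure × rod cross-section.
Rod cross-section A_rod = π/4 × (4.96 in)² = 19.32 in^2
F = P × A_rod

F ≈ 36400 lbf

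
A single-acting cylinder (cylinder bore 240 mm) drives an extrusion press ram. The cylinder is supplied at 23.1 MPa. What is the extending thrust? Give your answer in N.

F ≈ 1.05e6 N

Cap-side area A_cap = π/4 × (240 mm)² = 45240 mm^2
F = P × A_cap = 23.1 MPa × A_cap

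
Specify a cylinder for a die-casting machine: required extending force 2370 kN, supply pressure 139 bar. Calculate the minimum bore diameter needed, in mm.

D ≈ 466 mm

Extension force acts on the full piston face: F = P × (π/4)D².
D = √(4F / (πP)) = √(4 × 2370 kN / (π × 139 bar))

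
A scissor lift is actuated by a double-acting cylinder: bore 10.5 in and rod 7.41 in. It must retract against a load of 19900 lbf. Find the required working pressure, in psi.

Rod-side annular area A_ann = π/4 × (10.5² − 7.41²) = 43.47 in^2
Retraction: pressure acts on the annular area.
P = F / A = 19900 lbf / A

P ≈ 458 psi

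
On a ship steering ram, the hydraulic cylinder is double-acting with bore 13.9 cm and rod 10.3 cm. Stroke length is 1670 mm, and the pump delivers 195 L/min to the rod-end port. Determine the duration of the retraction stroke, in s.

t ≈ 3.52 s

Rod-side annular area A_ann = π/4 × (13.9² − 10.3²) = 68.42 cm^2
Swept volume V = A × L; t = V / Q = A·L / Q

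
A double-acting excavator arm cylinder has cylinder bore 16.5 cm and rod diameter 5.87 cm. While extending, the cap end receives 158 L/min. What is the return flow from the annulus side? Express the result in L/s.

Cap-side area A_cap = π/4 × (16.5 cm)² = 213.8 cm^2
Rod-side annular area A_ann = π/4 × (16.5² − 5.87²) = 186.8 cm^2
Piston speed v = Q_in/A_cap; rod-end outflow Q_out = v × A_ann = Q_in × A_ann/A_cap.

Q_out ≈ 2.30 L/s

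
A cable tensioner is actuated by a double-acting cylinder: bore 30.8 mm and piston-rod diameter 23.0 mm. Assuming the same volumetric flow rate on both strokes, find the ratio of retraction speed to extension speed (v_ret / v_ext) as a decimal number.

v_ret/v_ext ≈ 2.26

Cap-side area A_cap = π/4 × (30.8 mm)² = 745.1 mm^2
Rod-side annular area A_ann = π/4 × (30.8² − 23.0²) = 329.6 mm^2
For equal Q, v ∝ 1/A, so v_ret/v_ext = A_cap/A_ann.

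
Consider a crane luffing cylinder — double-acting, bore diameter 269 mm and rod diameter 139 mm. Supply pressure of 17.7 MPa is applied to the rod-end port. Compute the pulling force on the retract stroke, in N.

Rod-side annular area A_ann = π/4 × (269² − 139²) = 41660 mm^2
On retraction the pressure acts on the annular area (bore minus rod).
F = P × A_ann

F ≈ 7.37e5 N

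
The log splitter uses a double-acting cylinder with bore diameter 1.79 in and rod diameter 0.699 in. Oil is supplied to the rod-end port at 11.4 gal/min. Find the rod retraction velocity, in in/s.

Rod-side annular area A_ann = π/4 × (1.79² − 0.699²) = 2.133 in^2
Flow into the rod-end port fills the annular volume.
v = Q / A

v ≈ 20.6 in/s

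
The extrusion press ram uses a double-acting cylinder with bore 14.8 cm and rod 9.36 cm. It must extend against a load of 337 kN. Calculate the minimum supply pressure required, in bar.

Cap-side area A_cap = π/4 × (14.8 cm)² = 172.0 cm^2
P = F / A = 337 kN / A

P ≈ 196 bar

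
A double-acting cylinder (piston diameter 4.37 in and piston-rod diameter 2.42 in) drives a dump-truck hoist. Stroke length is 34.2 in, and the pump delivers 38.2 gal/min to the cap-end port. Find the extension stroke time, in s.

t ≈ 3.49 s

Cap-side area A_cap = π/4 × (4.37 in)² = 15.00 in^2
Swept volume V = A × L; t = V / Q = A·L / Q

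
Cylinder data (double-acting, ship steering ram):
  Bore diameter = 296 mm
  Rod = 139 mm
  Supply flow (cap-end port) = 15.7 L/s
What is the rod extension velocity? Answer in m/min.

v ≈ 13.7 m/min

Cap-side area A_cap = π/4 × (296 mm)² = 68810 mm^2
v = Q / A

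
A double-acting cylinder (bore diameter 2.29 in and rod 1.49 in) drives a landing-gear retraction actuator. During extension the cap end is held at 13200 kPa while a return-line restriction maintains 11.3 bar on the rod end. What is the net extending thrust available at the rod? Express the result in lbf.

Cap-side area A_cap = π/4 × (2.29 in)² = 4.119 in^2
Rod-side annular area A_ann = π/4 × (2.29² − 1.49²) = 2.375 in^2
Net thrust = P_cap·A_cap − P_rod·A_ann = 7885 lbf − 389.3 lbf

F ≈ 7500 lbf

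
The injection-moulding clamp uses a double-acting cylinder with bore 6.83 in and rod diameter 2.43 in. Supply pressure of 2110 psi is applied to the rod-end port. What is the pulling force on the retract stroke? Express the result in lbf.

Rod-side annular area A_ann = π/4 × (6.83² − 2.43²) = 32.00 in^2
On retraction the pressure acts on the annular area (bore minus rod).
F = P × A_ann

F ≈ 67500 lbf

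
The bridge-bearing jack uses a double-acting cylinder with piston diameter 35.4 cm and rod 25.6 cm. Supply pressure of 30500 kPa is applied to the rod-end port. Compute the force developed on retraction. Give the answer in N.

Rod-side annular area A_ann = π/4 × (35.4² − 25.6²) = 469.5 cm^2
On retraction the pressure acts on the annular area (bore minus rod).
F = P × A_ann

F ≈ 1.43e6 N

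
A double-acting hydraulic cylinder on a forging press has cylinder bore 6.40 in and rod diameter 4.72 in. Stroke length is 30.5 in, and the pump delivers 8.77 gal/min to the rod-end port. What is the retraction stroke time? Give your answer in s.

Rod-side annular area A_ann = π/4 × (6.40² − 4.72²) = 14.67 in^2
Swept volume V = A × L; t = V / Q = A·L / Q

t ≈ 13.3 s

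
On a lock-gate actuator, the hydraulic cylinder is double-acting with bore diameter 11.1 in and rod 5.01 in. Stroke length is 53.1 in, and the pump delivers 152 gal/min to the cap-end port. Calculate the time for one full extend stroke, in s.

Cap-side area A_cap = π/4 × (11.1 in)² = 96.77 in^2
Swept volume V = A × L; t = V / Q = A·L / Q

t ≈ 8.78 s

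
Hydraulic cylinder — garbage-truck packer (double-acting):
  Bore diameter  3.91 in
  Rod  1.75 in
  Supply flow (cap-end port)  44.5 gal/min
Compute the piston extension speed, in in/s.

v ≈ 14.3 in/s

Cap-side area A_cap = π/4 × (3.91 in)² = 12.01 in^2
v = Q / A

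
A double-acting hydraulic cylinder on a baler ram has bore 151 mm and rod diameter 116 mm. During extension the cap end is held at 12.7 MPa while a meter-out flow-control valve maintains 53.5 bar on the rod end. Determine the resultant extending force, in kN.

Cap-side area A_cap = π/4 × (151 mm)² = 17910 mm^2
Rod-side annular area A_ann = π/4 × (151² − 116²) = 7340 mm^2
Net thrust = P_cap·A_cap − P_rod·A_ann = 227.4 kN − 39.27 kN

F ≈ 188 kN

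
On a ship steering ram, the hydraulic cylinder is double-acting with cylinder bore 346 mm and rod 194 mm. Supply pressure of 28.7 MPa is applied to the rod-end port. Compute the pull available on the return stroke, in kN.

Rod-side annular area A_ann = π/4 × (346² − 194²) = 64470 mm^2
On retraction the pressure acts on the annular area (bore minus rod).
F = P × A_ann

F ≈ 1850 kN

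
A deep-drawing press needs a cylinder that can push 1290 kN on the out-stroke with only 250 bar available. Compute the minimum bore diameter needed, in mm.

Extension force acts on the full piston face: F = P × (π/4)D².
D = √(4F / (πP)) = √(4 × 1290 kN / (π × 250 bar))

D ≈ 256 mm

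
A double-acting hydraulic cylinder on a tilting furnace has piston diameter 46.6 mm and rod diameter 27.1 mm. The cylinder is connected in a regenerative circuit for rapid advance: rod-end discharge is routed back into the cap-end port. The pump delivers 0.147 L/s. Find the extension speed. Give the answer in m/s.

v ≈ 0.255 m/s

In regeneration the rod-end outflow joins the pump flow into the cap end, so the net volume the pump must supply per unit advance equals the rod cross-section area.
Rod cross-section A_rod = π/4 × (27.1 mm)² = 576.8 mm^2
v = Q_pump / A_rod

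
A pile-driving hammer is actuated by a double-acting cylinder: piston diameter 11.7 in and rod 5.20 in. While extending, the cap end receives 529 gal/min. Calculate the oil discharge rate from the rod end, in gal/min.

Cap-side area A_cap = π/4 × (11.7 in)² = 107.5 in^2
Rod-side annular area A_ann = π/4 × (11.7² − 5.20²) = 86.28 in^2
Piston speed v = Q_in/A_cap; rod-end outflow Q_out = v × A_ann = Q_in × A_ann/A_cap.

Q_out ≈ 425 gal/min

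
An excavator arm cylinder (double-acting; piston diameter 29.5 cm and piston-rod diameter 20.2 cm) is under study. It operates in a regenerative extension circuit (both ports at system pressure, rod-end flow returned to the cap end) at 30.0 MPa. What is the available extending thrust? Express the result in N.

With equal pressure on both faces, forces on the annular region cancel; the net push is pressure × rod cross-section.
Rod cross-section A_rod = π/4 × (20.2 cm)² = 320.5 cm^2
F = P × A_rod

F ≈ 9.61e5 N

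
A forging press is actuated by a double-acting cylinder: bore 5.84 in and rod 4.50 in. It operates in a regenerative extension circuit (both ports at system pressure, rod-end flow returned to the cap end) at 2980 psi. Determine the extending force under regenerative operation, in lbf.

With equal pressure on both faces, forces on the annular region cancel; the net push is pressure × rod cross-section.
Rod cross-section A_rod = π/4 × (4.50 in)² = 15.90 in^2
F = P × A_rod

F ≈ 47400 lbf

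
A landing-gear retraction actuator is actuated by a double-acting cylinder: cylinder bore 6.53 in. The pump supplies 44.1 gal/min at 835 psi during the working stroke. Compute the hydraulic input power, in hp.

W ≈ 21.5 hp

Hydraulic power = P × Q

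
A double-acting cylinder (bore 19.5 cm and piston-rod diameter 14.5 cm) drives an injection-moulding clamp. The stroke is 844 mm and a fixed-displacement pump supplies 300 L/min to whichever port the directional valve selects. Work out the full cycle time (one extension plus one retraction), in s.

t ≈ 7.29 s

Cap-side area A_cap = π/4 × (19.5 cm)² = 298.6 cm^2
Rod-side annular area A_ann = π/4 × (19.5² − 14.5²) = 133.5 cm^2
t_ext = A_cap·L/Q = 5.041 s
t_ret = A_ann·L/Q = 2.254 s
t_cycle = t_ext + t_ret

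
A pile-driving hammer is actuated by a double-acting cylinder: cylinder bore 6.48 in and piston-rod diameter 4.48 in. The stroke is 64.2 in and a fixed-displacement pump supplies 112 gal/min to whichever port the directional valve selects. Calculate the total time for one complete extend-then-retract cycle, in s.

t ≈ 7.47 s

Cap-side area A_cap = π/4 × (6.48 in)² = 32.98 in^2
Rod-side annular area A_ann = π/4 × (6.48² − 4.48²) = 17.22 in^2
t_ext = A_cap·L/Q = 4.910 s
t_ret = A_ann·L/Q = 2.563 s
t_cycle = t_ext + t_ret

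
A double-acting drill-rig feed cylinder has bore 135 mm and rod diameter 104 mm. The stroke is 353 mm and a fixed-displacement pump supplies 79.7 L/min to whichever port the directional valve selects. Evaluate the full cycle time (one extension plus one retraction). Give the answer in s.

Cap-side area A_cap = π/4 × (135 mm)² = 14310 mm^2
Rod-side annular area A_ann = π/4 × (135² − 104²) = 5819 mm^2
t_ext = A_cap·L/Q = 3.804 s
t_ret = A_ann·L/Q = 1.546 s
t_cycle = t_ext + t_ret

t ≈ 5.35 s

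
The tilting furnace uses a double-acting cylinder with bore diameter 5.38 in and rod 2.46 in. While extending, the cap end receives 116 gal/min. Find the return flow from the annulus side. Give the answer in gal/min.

Cap-side area A_cap = π/4 × (5.38 in)² = 22.73 in^2
Rod-side annular area A_ann = π/4 × (5.38² − 2.46²) = 17.98 in^2
Piston speed v = Q_in/A_cap; rod-end outflow Q_out = v × A_ann = Q_in × A_ann/A_cap.

Q_out ≈ 91.7 gal/min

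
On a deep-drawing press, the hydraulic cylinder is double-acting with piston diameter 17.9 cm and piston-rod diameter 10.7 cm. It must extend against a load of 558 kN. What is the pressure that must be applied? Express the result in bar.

P ≈ 222 bar

Cap-side area A_cap = π/4 × (17.9 cm)² = 251.6 cm^2
P = F / A = 558 kN / A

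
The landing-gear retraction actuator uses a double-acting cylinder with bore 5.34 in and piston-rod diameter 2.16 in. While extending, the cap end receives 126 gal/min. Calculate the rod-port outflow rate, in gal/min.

Q_out ≈ 105 gal/min

Cap-side area A_cap = π/4 × (5.34 in)² = 22.40 in^2
Rod-side annular area A_ann = π/4 × (5.34² − 2.16²) = 18.73 in^2
Piston speed v = Q_in/A_cap; rod-end outflow Q_out = v × A_ann = Q_in × A_ann/A_cap.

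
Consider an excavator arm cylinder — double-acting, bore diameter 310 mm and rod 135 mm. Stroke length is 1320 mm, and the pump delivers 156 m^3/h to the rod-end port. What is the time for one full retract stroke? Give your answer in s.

Rod-side annular area A_ann = π/4 × (310² − 135²) = 61160 mm^2
Swept volume V = A × L; t = V / Q = A·L / Q

t ≈ 1.86 s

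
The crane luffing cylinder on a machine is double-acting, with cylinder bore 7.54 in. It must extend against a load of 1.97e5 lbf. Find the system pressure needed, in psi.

P ≈ 4410 psi

Cap-side area A_cap = π/4 × (7.54 in)² = 44.65 in^2
P = F / A = 1.97e5 lbf / A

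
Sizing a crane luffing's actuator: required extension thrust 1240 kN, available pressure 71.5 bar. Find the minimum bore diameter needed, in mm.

Extension force acts on the full piston face: F = P × (π/4)D².
D = √(4F / (πP)) = √(4 × 1240 kN / (π × 71.5 bar))

D ≈ 470 mm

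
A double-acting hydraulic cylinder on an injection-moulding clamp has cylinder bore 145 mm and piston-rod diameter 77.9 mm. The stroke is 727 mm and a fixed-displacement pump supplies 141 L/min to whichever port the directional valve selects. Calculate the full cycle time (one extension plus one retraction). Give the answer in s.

t ≈ 8.74 s

Cap-side area A_cap = π/4 × (145 mm)² = 16510 mm^2
Rod-side annular area A_ann = π/4 × (145² − 77.9²) = 11750 mm^2
t_ext = A_cap·L/Q = 5.108 s
t_ret = A_ann·L/Q = 3.634 s
t_cycle = t_ext + t_ret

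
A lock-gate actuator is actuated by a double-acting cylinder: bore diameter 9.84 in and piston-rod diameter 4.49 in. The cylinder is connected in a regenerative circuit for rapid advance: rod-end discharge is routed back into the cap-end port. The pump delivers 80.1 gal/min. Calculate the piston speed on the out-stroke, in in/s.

v ≈ 19.5 in/s

In regeneration the rod-end outflow joins the pump flow into the cap end, so the net volume the pump must supply per unit advance equals the rod cross-section area.
Rod cross-section A_rod = π/4 × (4.49 in)² = 15.83 in^2
v = Q_pump / A_rod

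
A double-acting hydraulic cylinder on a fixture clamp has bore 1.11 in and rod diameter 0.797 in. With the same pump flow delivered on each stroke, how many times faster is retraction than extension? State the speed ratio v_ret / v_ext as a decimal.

v_ret/v_ext ≈ 2.06

Cap-side area A_cap = π/4 × (1.11 in)² = 0.9677 in^2
Rod-side annular area A_ann = π/4 × (1.11² − 0.797²) = 0.4688 in^2
For equal Q, v ∝ 1/A, so v_ret/v_ext = A_cap/A_ann.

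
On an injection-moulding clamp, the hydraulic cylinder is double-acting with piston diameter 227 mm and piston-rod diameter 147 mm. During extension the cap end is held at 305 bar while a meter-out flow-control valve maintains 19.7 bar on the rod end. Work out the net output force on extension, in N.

F ≈ 1.19e6 N

Cap-side area A_cap = π/4 × (227 mm)² = 40470 mm^2
Rod-side annular area A_ann = π/4 × (227² − 147²) = 23500 mm^2
Net thrust = P_cap·A_cap − P_rod·A_ann = 1.234e6 N − 46290 N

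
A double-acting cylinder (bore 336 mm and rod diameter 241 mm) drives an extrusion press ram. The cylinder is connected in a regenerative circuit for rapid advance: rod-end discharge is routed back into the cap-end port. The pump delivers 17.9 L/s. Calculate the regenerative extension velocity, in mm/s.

v ≈ 392 mm/s

In regeneration the rod-end outflow joins the pump flow into the cap end, so the net volume the pump must supply per unit advance equals the rod cross-section area.
Rod cross-section A_rod = π/4 × (241 mm)² = 45620 mm^2
v = Q_pump / A_rod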